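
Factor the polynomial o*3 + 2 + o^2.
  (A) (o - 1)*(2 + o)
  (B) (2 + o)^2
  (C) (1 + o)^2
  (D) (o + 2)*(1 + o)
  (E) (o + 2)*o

We need to factor o*3 + 2 + o^2.
The factored form is (o + 2)*(1 + o).
D) (o + 2)*(1 + o)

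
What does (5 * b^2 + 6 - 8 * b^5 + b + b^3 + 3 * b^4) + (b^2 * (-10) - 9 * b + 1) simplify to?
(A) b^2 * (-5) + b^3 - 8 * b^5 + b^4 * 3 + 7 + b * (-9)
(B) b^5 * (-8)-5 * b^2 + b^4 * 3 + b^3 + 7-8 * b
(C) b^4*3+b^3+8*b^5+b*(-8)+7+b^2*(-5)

Adding the polynomials and combining like terms:
(5*b^2 + 6 - 8*b^5 + b + b^3 + 3*b^4) + (b^2*(-10) - 9*b + 1)
= b^5 * (-8)-5 * b^2 + b^4 * 3 + b^3 + 7-8 * b
B) b^5 * (-8)-5 * b^2 + b^4 * 3 + b^3 + 7-8 * b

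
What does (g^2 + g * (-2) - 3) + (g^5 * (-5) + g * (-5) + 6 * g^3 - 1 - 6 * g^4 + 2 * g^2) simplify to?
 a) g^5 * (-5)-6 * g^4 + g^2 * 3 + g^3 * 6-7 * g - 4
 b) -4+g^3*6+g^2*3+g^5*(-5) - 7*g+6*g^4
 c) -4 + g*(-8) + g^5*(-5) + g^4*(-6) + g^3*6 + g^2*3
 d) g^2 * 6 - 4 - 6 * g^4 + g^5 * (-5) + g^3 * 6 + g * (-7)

Adding the polynomials and combining like terms:
(g^2 + g*(-2) - 3) + (g^5*(-5) + g*(-5) + 6*g^3 - 1 - 6*g^4 + 2*g^2)
= g^5 * (-5)-6 * g^4 + g^2 * 3 + g^3 * 6-7 * g - 4
a) g^5 * (-5)-6 * g^4 + g^2 * 3 + g^3 * 6-7 * g - 4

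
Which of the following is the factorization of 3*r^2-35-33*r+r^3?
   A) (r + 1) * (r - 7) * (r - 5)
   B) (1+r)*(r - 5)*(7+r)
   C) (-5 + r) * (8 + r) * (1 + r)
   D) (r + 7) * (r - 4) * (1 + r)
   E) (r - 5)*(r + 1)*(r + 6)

We need to factor 3*r^2-35-33*r+r^3.
The factored form is (1+r)*(r - 5)*(7+r).
B) (1+r)*(r - 5)*(7+r)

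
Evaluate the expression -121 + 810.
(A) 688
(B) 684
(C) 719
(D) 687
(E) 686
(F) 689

-121 + 810 = 689
F) 689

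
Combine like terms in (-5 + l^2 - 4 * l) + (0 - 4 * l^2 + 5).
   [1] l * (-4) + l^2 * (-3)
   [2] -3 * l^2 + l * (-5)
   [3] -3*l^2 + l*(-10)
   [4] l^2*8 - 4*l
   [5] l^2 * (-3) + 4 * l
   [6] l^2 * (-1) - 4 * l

Adding the polynomials and combining like terms:
(-5 + l^2 - 4*l) + (0 - 4*l^2 + 5)
= l * (-4) + l^2 * (-3)
1) l * (-4) + l^2 * (-3)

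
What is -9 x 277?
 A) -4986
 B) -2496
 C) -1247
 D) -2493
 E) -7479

-9 * 277 = -2493
D) -2493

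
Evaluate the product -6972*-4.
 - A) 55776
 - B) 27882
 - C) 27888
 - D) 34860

-6972 * -4 = 27888
C) 27888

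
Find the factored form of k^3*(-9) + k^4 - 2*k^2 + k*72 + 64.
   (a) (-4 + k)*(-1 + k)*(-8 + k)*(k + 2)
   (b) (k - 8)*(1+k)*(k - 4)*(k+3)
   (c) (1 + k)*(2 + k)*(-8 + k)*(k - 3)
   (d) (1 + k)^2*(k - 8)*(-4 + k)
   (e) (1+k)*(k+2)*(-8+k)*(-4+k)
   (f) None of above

We need to factor k^3*(-9) + k^4 - 2*k^2 + k*72 + 64.
The factored form is (1+k)*(k+2)*(-8+k)*(-4+k).
e) (1+k)*(k+2)*(-8+k)*(-4+k)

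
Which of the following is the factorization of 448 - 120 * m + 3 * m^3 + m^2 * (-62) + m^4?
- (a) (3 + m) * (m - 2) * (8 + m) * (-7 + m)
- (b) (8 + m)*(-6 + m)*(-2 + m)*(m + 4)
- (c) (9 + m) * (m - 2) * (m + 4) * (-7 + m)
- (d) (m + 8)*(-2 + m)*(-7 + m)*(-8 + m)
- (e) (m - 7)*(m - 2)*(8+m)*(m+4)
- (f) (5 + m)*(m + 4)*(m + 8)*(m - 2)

We need to factor 448 - 120 * m + 3 * m^3 + m^2 * (-62) + m^4.
The factored form is (m - 7)*(m - 2)*(8+m)*(m+4).
e) (m - 7)*(m - 2)*(8+m)*(m+4)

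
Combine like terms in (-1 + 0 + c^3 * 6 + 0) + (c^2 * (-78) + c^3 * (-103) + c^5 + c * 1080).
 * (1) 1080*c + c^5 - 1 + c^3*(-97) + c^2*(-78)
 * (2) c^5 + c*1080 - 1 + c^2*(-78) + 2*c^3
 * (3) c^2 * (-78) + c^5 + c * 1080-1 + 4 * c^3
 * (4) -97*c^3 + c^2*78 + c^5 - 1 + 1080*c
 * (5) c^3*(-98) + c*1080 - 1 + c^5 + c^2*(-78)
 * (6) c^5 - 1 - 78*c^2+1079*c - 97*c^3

Adding the polynomials and combining like terms:
(-1 + 0 + c^3*6 + 0) + (c^2*(-78) + c^3*(-103) + c^5 + c*1080)
= 1080*c + c^5 - 1 + c^3*(-97) + c^2*(-78)
1) 1080*c + c^5 - 1 + c^3*(-97) + c^2*(-78)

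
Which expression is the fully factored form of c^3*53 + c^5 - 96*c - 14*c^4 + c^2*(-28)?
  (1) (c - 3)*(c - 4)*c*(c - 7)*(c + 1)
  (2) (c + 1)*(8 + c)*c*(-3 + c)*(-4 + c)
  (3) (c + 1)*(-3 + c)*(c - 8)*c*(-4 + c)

We need to factor c^3*53 + c^5 - 96*c - 14*c^4 + c^2*(-28).
The factored form is (c + 1)*(-3 + c)*(c - 8)*c*(-4 + c).
3) (c + 1)*(-3 + c)*(c - 8)*c*(-4 + c)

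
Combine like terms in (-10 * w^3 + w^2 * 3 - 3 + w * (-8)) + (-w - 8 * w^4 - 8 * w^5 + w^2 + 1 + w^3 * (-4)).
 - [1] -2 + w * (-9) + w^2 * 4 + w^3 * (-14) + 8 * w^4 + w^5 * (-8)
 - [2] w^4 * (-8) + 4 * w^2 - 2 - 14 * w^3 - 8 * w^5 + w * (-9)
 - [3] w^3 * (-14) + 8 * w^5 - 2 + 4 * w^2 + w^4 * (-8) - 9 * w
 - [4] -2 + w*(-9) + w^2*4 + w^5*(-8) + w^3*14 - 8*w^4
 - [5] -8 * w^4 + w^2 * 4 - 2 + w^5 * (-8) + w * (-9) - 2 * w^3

Adding the polynomials and combining like terms:
(-10*w^3 + w^2*3 - 3 + w*(-8)) + (-w - 8*w^4 - 8*w^5 + w^2 + 1 + w^3*(-4))
= w^4 * (-8) + 4 * w^2 - 2 - 14 * w^3 - 8 * w^5 + w * (-9)
2) w^4 * (-8) + 4 * w^2 - 2 - 14 * w^3 - 8 * w^5 + w * (-9)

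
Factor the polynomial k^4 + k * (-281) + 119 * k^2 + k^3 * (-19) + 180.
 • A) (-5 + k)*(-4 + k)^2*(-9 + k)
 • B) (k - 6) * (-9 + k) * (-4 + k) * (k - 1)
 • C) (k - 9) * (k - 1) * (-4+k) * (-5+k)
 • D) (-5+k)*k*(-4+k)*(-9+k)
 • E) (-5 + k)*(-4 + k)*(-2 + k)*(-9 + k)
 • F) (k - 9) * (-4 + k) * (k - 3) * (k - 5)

We need to factor k^4 + k * (-281) + 119 * k^2 + k^3 * (-19) + 180.
The factored form is (k - 9) * (k - 1) * (-4+k) * (-5+k).
C) (k - 9) * (k - 1) * (-4+k) * (-5+k)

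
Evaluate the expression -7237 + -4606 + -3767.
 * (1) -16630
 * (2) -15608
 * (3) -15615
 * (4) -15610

First: -7237 + -4606 = -11843
Then: -11843 + -3767 = -15610
4) -15610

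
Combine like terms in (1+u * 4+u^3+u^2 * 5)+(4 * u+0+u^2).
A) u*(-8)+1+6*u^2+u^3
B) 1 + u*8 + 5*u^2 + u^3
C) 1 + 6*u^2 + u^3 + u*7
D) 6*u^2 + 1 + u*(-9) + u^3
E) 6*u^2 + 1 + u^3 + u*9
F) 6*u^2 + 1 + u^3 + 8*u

Adding the polynomials and combining like terms:
(1 + u*4 + u^3 + u^2*5) + (4*u + 0 + u^2)
= 6*u^2 + 1 + u^3 + 8*u
F) 6*u^2 + 1 + u^3 + 8*u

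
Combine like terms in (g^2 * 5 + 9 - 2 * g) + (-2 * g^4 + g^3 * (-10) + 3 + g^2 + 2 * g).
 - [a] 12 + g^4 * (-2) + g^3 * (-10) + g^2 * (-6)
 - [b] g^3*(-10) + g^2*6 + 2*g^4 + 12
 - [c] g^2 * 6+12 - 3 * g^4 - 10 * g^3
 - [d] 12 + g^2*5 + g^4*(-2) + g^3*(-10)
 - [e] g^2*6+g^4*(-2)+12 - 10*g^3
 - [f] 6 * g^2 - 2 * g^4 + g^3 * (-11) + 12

Adding the polynomials and combining like terms:
(g^2*5 + 9 - 2*g) + (-2*g^4 + g^3*(-10) + 3 + g^2 + 2*g)
= g^2*6+g^4*(-2)+12 - 10*g^3
e) g^2*6+g^4*(-2)+12 - 10*g^3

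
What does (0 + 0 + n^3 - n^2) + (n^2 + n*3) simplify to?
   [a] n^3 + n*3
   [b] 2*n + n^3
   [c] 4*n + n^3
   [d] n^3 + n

Adding the polynomials and combining like terms:
(0 + 0 + n^3 - n^2) + (n^2 + n*3)
= n^3 + n*3
a) n^3 + n*3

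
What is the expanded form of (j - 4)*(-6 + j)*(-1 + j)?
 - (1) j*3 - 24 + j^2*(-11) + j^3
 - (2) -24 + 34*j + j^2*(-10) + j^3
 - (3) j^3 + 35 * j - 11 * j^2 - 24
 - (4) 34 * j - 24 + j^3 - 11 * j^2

Expanding (j - 4)*(-6 + j)*(-1 + j):
= 34 * j - 24 + j^3 - 11 * j^2
4) 34 * j - 24 + j^3 - 11 * j^2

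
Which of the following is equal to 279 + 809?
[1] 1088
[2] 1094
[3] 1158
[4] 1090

279 + 809 = 1088
1) 1088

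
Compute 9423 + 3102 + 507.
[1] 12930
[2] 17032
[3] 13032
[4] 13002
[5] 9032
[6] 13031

First: 9423 + 3102 = 12525
Then: 12525 + 507 = 13032
3) 13032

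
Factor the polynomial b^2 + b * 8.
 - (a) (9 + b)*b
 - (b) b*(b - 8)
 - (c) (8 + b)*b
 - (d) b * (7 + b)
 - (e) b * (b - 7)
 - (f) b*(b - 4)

We need to factor b^2 + b * 8.
The factored form is (8 + b)*b.
c) (8 + b)*b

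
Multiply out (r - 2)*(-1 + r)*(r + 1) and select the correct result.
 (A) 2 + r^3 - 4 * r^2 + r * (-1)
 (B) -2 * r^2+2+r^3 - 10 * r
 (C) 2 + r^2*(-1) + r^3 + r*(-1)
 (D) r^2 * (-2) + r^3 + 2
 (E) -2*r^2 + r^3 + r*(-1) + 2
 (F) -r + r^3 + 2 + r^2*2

Expanding (r - 2)*(-1 + r)*(r + 1):
= -2*r^2 + r^3 + r*(-1) + 2
E) -2*r^2 + r^3 + r*(-1) + 2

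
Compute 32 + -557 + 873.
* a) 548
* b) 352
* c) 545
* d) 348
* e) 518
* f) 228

First: 32 + -557 = -525
Then: -525 + 873 = 348
d) 348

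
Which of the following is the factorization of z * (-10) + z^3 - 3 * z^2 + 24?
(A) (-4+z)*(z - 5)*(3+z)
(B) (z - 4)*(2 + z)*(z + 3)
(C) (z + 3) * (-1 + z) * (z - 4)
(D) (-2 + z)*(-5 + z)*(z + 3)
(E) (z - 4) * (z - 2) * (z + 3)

We need to factor z * (-10) + z^3 - 3 * z^2 + 24.
The factored form is (z - 4) * (z - 2) * (z + 3).
E) (z - 4) * (z - 2) * (z + 3)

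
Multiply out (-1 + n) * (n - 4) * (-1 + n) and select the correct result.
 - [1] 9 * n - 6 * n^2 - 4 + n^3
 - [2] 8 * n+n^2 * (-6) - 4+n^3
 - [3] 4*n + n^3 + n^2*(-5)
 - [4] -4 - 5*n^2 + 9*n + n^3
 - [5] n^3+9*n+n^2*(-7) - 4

Expanding (-1 + n) * (n - 4) * (-1 + n):
= 9 * n - 6 * n^2 - 4 + n^3
1) 9 * n - 6 * n^2 - 4 + n^3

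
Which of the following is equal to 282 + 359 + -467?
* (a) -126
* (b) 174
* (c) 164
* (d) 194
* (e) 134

First: 282 + 359 = 641
Then: 641 + -467 = 174
b) 174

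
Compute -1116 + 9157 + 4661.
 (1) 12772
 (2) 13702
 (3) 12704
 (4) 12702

First: -1116 + 9157 = 8041
Then: 8041 + 4661 = 12702
4) 12702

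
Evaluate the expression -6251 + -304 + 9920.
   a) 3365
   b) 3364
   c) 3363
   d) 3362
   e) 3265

First: -6251 + -304 = -6555
Then: -6555 + 9920 = 3365
a) 3365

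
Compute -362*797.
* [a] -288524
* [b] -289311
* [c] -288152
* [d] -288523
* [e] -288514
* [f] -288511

-362 * 797 = -288514
e) -288514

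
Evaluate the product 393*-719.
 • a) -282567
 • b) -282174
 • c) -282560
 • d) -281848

393 * -719 = -282567
a) -282567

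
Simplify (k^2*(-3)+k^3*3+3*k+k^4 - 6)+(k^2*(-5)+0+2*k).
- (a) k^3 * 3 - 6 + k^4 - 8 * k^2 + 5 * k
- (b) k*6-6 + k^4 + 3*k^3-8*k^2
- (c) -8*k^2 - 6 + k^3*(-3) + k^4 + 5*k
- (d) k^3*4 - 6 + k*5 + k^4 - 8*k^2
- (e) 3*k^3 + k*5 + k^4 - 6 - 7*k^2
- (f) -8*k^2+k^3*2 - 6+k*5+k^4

Adding the polynomials and combining like terms:
(k^2*(-3) + k^3*3 + 3*k + k^4 - 6) + (k^2*(-5) + 0 + 2*k)
= k^3 * 3 - 6 + k^4 - 8 * k^2 + 5 * k
a) k^3 * 3 - 6 + k^4 - 8 * k^2 + 5 * k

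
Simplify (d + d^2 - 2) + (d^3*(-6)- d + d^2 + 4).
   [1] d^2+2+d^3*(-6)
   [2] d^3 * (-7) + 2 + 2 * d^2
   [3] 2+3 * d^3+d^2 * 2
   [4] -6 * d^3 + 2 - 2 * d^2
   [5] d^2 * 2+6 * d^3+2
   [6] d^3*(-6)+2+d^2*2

Adding the polynomials and combining like terms:
(d + d^2 - 2) + (d^3*(-6) - d + d^2 + 4)
= d^3*(-6)+2+d^2*2
6) d^3*(-6)+2+d^2*2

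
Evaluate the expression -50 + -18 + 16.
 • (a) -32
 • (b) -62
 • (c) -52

First: -50 + -18 = -68
Then: -68 + 16 = -52
c) -52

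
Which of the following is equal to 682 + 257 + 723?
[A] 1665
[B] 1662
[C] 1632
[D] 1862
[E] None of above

First: 682 + 257 = 939
Then: 939 + 723 = 1662
B) 1662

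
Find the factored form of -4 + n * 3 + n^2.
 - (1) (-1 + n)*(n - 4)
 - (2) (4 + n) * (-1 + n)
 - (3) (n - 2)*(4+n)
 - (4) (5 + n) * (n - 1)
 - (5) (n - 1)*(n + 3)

We need to factor -4 + n * 3 + n^2.
The factored form is (4 + n) * (-1 + n).
2) (4 + n) * (-1 + n)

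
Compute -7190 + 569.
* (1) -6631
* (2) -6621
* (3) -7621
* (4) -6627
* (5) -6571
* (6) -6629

-7190 + 569 = -6621
2) -6621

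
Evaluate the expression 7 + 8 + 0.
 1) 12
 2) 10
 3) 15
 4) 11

First: 7 + 8 = 15
Then: 15 + 0 = 15
3) 15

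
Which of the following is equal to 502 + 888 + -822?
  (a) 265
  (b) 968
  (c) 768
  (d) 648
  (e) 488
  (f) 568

First: 502 + 888 = 1390
Then: 1390 + -822 = 568
f) 568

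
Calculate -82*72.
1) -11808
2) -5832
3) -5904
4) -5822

-82 * 72 = -5904
3) -5904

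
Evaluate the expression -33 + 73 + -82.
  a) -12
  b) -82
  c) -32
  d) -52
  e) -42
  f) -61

First: -33 + 73 = 40
Then: 40 + -82 = -42
e) -42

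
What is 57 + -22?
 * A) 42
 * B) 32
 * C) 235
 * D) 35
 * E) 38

57 + -22 = 35
D) 35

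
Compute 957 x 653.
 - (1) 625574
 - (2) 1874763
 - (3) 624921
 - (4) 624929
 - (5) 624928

957 * 653 = 624921
3) 624921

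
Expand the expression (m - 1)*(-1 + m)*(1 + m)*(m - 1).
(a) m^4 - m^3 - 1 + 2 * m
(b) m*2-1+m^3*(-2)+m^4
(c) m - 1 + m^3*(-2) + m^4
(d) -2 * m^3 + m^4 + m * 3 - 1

Expanding (m - 1)*(-1 + m)*(1 + m)*(m - 1):
= m*2-1+m^3*(-2)+m^4
b) m*2-1+m^3*(-2)+m^4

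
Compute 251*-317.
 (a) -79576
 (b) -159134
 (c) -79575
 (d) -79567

251 * -317 = -79567
d) -79567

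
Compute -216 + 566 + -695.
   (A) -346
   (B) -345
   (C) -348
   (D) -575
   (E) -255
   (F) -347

First: -216 + 566 = 350
Then: 350 + -695 = -345
B) -345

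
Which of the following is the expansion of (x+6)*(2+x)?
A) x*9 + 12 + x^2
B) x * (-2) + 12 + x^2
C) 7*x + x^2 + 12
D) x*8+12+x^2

Expanding (x+6)*(2+x):
= x*8+12+x^2
D) x*8+12+x^2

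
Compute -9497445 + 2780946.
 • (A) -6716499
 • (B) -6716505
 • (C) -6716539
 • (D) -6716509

-9497445 + 2780946 = -6716499
A) -6716499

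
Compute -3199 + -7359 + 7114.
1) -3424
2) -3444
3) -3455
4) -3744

First: -3199 + -7359 = -10558
Then: -10558 + 7114 = -3444
2) -3444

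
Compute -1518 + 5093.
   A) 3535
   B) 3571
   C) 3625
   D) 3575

-1518 + 5093 = 3575
D) 3575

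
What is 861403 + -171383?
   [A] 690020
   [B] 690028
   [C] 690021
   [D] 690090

861403 + -171383 = 690020
A) 690020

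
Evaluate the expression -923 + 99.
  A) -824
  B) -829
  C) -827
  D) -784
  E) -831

-923 + 99 = -824
A) -824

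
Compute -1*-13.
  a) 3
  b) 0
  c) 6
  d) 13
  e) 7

-1 * -13 = 13
d) 13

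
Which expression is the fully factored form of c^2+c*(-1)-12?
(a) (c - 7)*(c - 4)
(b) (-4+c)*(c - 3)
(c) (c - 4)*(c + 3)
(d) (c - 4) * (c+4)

We need to factor c^2+c*(-1)-12.
The factored form is (c - 4)*(c + 3).
c) (c - 4)*(c + 3)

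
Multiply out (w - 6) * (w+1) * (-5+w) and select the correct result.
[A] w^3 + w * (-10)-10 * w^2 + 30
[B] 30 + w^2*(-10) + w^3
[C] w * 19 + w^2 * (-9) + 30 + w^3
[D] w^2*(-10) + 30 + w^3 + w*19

Expanding (w - 6) * (w+1) * (-5+w):
= w^2*(-10) + 30 + w^3 + w*19
D) w^2*(-10) + 30 + w^3 + w*19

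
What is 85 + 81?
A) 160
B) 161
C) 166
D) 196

85 + 81 = 166
C) 166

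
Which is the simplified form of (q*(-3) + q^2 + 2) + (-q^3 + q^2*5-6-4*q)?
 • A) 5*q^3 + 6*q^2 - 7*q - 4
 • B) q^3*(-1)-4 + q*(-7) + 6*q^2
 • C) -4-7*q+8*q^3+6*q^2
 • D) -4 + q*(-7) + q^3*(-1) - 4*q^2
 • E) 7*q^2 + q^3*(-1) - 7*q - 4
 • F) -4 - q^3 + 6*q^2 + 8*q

Adding the polynomials and combining like terms:
(q*(-3) + q^2 + 2) + (-q^3 + q^2*5 - 6 - 4*q)
= q^3*(-1)-4 + q*(-7) + 6*q^2
B) q^3*(-1)-4 + q*(-7) + 6*q^2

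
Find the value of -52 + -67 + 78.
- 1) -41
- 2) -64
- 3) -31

First: -52 + -67 = -119
Then: -119 + 78 = -41
1) -41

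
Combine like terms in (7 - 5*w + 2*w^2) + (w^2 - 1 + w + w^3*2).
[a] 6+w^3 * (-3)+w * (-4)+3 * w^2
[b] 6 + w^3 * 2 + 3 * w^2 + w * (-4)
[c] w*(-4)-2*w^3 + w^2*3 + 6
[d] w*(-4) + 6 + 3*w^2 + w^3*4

Adding the polynomials and combining like terms:
(7 - 5*w + 2*w^2) + (w^2 - 1 + w + w^3*2)
= 6 + w^3 * 2 + 3 * w^2 + w * (-4)
b) 6 + w^3 * 2 + 3 * w^2 + w * (-4)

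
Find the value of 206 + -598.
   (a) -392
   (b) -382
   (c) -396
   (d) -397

206 + -598 = -392
a) -392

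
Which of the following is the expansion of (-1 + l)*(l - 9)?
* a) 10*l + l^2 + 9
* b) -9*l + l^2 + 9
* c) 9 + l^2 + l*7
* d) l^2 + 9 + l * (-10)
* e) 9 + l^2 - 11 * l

Expanding (-1 + l)*(l - 9):
= l^2 + 9 + l * (-10)
d) l^2 + 9 + l * (-10)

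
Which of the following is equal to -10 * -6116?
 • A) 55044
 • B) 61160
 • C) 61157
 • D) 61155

-10 * -6116 = 61160
B) 61160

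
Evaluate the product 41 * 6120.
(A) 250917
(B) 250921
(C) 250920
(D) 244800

41 * 6120 = 250920
C) 250920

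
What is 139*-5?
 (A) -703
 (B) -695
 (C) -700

139 * -5 = -695
B) -695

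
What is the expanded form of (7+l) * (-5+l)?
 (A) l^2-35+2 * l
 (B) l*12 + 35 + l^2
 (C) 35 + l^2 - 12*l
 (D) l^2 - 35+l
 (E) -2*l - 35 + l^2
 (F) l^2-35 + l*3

Expanding (7+l) * (-5+l):
= l^2-35+2 * l
A) l^2-35+2 * l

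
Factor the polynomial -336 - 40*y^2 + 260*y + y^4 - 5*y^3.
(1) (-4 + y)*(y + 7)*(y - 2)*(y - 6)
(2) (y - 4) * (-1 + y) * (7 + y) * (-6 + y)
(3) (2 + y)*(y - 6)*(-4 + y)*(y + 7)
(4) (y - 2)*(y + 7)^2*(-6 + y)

We need to factor -336 - 40*y^2 + 260*y + y^4 - 5*y^3.
The factored form is (-4 + y)*(y + 7)*(y - 2)*(y - 6).
1) (-4 + y)*(y + 7)*(y - 2)*(y - 6)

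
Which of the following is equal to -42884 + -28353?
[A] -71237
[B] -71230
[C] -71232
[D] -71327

-42884 + -28353 = -71237
A) -71237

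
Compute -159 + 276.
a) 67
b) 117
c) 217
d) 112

-159 + 276 = 117
b) 117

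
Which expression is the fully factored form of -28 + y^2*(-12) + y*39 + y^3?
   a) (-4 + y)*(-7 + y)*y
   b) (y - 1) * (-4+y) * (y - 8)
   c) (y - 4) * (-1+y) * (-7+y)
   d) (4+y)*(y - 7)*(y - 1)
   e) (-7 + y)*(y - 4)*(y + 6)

We need to factor -28 + y^2*(-12) + y*39 + y^3.
The factored form is (y - 4) * (-1+y) * (-7+y).
c) (y - 4) * (-1+y) * (-7+y)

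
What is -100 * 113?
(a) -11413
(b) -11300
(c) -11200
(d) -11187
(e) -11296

-100 * 113 = -11300
b) -11300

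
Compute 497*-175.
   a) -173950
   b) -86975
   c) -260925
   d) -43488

497 * -175 = -86975
b) -86975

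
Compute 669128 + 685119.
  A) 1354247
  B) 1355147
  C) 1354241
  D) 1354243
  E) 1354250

669128 + 685119 = 1354247
A) 1354247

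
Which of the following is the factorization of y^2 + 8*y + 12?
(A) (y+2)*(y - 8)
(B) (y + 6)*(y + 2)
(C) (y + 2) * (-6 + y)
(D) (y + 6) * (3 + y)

We need to factor y^2 + 8*y + 12.
The factored form is (y + 6)*(y + 2).
B) (y + 6)*(y + 2)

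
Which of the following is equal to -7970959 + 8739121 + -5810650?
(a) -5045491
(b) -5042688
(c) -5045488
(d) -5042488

First: -7970959 + 8739121 = 768162
Then: 768162 + -5810650 = -5042488
d) -5042488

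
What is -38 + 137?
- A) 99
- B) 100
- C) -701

-38 + 137 = 99
A) 99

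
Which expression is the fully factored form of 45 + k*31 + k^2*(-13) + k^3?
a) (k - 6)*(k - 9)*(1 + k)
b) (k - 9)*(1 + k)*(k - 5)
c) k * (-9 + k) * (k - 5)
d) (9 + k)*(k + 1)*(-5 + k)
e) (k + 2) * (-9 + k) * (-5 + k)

We need to factor 45 + k*31 + k^2*(-13) + k^3.
The factored form is (k - 9)*(1 + k)*(k - 5).
b) (k - 9)*(1 + k)*(k - 5)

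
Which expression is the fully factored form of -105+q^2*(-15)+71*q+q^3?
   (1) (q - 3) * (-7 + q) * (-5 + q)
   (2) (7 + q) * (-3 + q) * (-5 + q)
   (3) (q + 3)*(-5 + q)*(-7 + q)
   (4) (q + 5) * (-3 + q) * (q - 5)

We need to factor -105+q^2*(-15)+71*q+q^3.
The factored form is (q - 3) * (-7 + q) * (-5 + q).
1) (q - 3) * (-7 + q) * (-5 + q)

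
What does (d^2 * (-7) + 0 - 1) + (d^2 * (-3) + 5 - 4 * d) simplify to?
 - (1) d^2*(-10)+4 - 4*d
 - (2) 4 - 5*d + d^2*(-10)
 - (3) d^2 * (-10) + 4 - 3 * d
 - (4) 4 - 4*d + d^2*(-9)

Adding the polynomials and combining like terms:
(d^2*(-7) + 0 - 1) + (d^2*(-3) + 5 - 4*d)
= d^2*(-10)+4 - 4*d
1) d^2*(-10)+4 - 4*d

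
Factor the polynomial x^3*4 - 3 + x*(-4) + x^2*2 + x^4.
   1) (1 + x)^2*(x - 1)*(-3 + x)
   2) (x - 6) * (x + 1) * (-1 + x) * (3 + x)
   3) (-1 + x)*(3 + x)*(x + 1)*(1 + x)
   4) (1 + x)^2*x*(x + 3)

We need to factor x^3*4 - 3 + x*(-4) + x^2*2 + x^4.
The factored form is (-1 + x)*(3 + x)*(x + 1)*(1 + x).
3) (-1 + x)*(3 + x)*(x + 1)*(1 + x)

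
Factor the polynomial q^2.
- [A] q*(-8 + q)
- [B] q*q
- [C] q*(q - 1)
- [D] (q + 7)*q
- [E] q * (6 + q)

We need to factor q^2.
The factored form is q*q.
B) q*q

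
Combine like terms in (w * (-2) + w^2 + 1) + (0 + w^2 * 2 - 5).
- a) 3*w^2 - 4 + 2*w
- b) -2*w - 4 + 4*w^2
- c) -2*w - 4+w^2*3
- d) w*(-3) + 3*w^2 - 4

Adding the polynomials and combining like terms:
(w*(-2) + w^2 + 1) + (0 + w^2*2 - 5)
= -2*w - 4+w^2*3
c) -2*w - 4+w^2*3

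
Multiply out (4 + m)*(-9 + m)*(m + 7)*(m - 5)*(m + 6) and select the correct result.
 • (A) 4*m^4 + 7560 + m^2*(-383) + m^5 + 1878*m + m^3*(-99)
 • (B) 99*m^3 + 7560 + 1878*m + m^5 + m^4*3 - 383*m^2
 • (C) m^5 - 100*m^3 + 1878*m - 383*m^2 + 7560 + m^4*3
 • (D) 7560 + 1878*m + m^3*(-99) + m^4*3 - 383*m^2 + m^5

Expanding (4 + m)*(-9 + m)*(m + 7)*(m - 5)*(m + 6):
= 7560 + 1878*m + m^3*(-99) + m^4*3 - 383*m^2 + m^5
D) 7560 + 1878*m + m^3*(-99) + m^4*3 - 383*m^2 + m^5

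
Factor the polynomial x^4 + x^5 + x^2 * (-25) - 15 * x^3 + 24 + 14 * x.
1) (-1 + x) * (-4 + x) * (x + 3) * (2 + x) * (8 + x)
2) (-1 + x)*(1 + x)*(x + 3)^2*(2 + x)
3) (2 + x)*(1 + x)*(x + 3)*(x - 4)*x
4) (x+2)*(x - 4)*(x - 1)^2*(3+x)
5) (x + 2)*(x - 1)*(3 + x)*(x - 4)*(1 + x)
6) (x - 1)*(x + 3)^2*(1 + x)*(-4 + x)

We need to factor x^4 + x^5 + x^2 * (-25) - 15 * x^3 + 24 + 14 * x.
The factored form is (x + 2)*(x - 1)*(3 + x)*(x - 4)*(1 + x).
5) (x + 2)*(x - 1)*(3 + x)*(x - 4)*(1 + x)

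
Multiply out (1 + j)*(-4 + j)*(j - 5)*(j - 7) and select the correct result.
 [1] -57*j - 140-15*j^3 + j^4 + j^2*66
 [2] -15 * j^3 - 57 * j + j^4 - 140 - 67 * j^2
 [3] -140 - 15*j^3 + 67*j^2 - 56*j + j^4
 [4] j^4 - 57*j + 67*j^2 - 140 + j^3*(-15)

Expanding (1 + j)*(-4 + j)*(j - 5)*(j - 7):
= j^4 - 57*j + 67*j^2 - 140 + j^3*(-15)
4) j^4 - 57*j + 67*j^2 - 140 + j^3*(-15)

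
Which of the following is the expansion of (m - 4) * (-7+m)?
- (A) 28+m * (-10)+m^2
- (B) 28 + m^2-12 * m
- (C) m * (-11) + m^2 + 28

Expanding (m - 4) * (-7+m):
= m * (-11) + m^2 + 28
C) m * (-11) + m^2 + 28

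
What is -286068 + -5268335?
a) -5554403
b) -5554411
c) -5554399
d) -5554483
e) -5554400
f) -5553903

-286068 + -5268335 = -5554403
a) -5554403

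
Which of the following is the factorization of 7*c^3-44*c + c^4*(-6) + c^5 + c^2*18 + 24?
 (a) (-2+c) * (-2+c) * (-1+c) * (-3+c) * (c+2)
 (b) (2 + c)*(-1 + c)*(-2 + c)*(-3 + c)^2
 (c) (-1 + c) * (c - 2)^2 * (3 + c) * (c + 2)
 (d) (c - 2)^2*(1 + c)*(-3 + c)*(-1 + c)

We need to factor 7*c^3-44*c + c^4*(-6) + c^5 + c^2*18 + 24.
The factored form is (-2+c) * (-2+c) * (-1+c) * (-3+c) * (c+2).
a) (-2+c) * (-2+c) * (-1+c) * (-3+c) * (c+2)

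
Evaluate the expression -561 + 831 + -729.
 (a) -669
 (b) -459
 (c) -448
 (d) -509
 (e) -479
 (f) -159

First: -561 + 831 = 270
Then: 270 + -729 = -459
b) -459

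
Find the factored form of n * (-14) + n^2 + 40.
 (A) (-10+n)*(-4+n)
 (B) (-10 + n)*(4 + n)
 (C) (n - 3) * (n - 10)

We need to factor n * (-14) + n^2 + 40.
The factored form is (-10+n)*(-4+n).
A) (-10+n)*(-4+n)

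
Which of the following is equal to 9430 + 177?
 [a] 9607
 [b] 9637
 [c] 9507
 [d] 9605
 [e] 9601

9430 + 177 = 9607
a) 9607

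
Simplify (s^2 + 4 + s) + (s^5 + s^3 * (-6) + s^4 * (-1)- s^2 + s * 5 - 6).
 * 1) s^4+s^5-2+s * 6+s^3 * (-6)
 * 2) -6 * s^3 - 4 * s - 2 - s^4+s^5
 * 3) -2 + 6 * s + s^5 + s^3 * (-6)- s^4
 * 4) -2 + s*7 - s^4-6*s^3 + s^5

Adding the polynomials and combining like terms:
(s^2 + 4 + s) + (s^5 + s^3*(-6) + s^4*(-1) - s^2 + s*5 - 6)
= -2 + 6 * s + s^5 + s^3 * (-6)- s^4
3) -2 + 6 * s + s^5 + s^3 * (-6)- s^4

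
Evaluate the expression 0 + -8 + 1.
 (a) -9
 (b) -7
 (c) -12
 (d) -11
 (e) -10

First: 0 + -8 = -8
Then: -8 + 1 = -7
b) -7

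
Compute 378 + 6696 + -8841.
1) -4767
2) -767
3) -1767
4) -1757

First: 378 + 6696 = 7074
Then: 7074 + -8841 = -1767
3) -1767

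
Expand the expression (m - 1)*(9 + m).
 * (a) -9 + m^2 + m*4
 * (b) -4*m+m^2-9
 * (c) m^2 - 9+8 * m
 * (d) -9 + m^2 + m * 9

Expanding (m - 1)*(9 + m):
= m^2 - 9+8 * m
c) m^2 - 9+8 * m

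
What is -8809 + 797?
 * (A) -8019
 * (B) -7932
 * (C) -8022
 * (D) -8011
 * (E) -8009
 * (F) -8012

-8809 + 797 = -8012
F) -8012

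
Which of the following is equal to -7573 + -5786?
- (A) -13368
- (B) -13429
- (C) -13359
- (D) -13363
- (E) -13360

-7573 + -5786 = -13359
C) -13359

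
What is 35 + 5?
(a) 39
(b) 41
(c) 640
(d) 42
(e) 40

35 + 5 = 40
e) 40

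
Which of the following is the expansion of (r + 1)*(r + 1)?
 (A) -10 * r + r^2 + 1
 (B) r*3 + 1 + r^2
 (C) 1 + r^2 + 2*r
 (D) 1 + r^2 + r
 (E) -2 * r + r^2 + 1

Expanding (r + 1)*(r + 1):
= 1 + r^2 + 2*r
C) 1 + r^2 + 2*r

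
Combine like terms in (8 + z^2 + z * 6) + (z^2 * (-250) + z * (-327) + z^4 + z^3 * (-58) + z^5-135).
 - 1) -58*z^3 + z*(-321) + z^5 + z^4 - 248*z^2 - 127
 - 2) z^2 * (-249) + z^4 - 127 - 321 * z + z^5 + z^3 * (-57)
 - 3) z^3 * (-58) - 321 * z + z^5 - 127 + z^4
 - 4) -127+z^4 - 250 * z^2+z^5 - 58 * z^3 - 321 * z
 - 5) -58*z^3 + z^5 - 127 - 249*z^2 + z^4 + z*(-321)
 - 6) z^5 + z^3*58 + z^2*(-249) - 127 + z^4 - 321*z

Adding the polynomials and combining like terms:
(8 + z^2 + z*6) + (z^2*(-250) + z*(-327) + z^4 + z^3*(-58) + z^5 - 135)
= -58*z^3 + z^5 - 127 - 249*z^2 + z^4 + z*(-321)
5) -58*z^3 + z^5 - 127 - 249*z^2 + z^4 + z*(-321)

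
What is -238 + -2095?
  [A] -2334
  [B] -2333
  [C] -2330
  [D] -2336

-238 + -2095 = -2333
B) -2333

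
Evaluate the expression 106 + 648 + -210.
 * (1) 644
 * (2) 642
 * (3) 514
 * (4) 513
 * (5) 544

First: 106 + 648 = 754
Then: 754 + -210 = 544
5) 544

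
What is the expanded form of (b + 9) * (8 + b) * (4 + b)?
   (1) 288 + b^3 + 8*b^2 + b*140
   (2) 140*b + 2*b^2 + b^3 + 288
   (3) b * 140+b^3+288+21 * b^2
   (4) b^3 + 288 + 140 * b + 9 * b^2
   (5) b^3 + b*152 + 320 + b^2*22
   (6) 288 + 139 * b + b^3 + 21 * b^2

Expanding (b + 9) * (8 + b) * (4 + b):
= b * 140+b^3+288+21 * b^2
3) b * 140+b^3+288+21 * b^2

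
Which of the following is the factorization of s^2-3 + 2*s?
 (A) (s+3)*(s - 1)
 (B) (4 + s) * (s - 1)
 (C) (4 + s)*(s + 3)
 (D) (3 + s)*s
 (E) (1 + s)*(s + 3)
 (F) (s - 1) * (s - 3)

We need to factor s^2-3 + 2*s.
The factored form is (s+3)*(s - 1).
A) (s+3)*(s - 1)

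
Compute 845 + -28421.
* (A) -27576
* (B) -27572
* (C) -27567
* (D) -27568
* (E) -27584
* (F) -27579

845 + -28421 = -27576
A) -27576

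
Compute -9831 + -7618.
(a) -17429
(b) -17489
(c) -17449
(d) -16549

-9831 + -7618 = -17449
c) -17449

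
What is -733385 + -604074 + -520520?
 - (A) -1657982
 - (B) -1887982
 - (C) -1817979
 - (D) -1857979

First: -733385 + -604074 = -1337459
Then: -1337459 + -520520 = -1857979
D) -1857979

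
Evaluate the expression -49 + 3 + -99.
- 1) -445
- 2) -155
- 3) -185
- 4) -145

First: -49 + 3 = -46
Then: -46 + -99 = -145
4) -145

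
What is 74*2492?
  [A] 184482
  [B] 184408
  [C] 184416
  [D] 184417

74 * 2492 = 184408
B) 184408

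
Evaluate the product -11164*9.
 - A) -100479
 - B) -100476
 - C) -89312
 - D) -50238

-11164 * 9 = -100476
B) -100476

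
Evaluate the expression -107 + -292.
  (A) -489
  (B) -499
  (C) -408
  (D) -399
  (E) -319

-107 + -292 = -399
D) -399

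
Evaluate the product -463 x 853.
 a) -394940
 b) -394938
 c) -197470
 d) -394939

-463 * 853 = -394939
d) -394939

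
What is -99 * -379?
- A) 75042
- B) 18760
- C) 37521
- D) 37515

-99 * -379 = 37521
C) 37521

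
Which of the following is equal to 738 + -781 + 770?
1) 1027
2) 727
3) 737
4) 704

First: 738 + -781 = -43
Then: -43 + 770 = 727
2) 727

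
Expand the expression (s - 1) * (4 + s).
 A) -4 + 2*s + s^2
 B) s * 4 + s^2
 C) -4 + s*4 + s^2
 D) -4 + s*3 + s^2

Expanding (s - 1) * (4 + s):
= -4 + s*3 + s^2
D) -4 + s*3 + s^2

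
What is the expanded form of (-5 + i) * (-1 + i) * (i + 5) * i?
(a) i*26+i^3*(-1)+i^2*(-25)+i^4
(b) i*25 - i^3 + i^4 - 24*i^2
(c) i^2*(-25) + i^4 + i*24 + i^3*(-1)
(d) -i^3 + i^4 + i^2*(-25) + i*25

Expanding (-5 + i) * (-1 + i) * (i + 5) * i:
= -i^3 + i^4 + i^2*(-25) + i*25
d) -i^3 + i^4 + i^2*(-25) + i*25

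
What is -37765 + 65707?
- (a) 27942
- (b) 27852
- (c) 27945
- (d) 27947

-37765 + 65707 = 27942
a) 27942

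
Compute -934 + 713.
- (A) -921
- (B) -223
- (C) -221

-934 + 713 = -221
C) -221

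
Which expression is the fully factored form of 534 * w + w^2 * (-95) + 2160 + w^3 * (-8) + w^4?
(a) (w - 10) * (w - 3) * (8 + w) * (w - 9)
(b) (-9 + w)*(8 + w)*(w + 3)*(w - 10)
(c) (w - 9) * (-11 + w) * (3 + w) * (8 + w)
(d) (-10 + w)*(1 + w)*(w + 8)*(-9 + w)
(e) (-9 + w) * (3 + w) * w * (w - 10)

We need to factor 534 * w + w^2 * (-95) + 2160 + w^3 * (-8) + w^4.
The factored form is (-9 + w)*(8 + w)*(w + 3)*(w - 10).
b) (-9 + w)*(8 + w)*(w + 3)*(w - 10)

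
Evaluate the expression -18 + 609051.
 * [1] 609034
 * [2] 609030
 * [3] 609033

-18 + 609051 = 609033
3) 609033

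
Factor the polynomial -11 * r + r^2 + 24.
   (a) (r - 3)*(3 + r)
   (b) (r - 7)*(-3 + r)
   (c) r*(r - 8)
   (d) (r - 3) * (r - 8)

We need to factor -11 * r + r^2 + 24.
The factored form is (r - 3) * (r - 8).
d) (r - 3) * (r - 8)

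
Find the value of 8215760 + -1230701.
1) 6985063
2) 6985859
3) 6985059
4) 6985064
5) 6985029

8215760 + -1230701 = 6985059
3) 6985059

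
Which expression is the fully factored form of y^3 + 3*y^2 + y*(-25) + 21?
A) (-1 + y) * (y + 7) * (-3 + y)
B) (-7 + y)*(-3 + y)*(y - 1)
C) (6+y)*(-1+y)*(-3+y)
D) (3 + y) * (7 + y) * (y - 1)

We need to factor y^3 + 3*y^2 + y*(-25) + 21.
The factored form is (-1 + y) * (y + 7) * (-3 + y).
A) (-1 + y) * (y + 7) * (-3 + y)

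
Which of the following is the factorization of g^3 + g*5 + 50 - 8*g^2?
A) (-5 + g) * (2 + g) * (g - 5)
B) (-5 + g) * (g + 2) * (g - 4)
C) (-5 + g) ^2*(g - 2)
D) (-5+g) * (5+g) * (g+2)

We need to factor g^3 + g*5 + 50 - 8*g^2.
The factored form is (-5 + g) * (2 + g) * (g - 5).
A) (-5 + g) * (2 + g) * (g - 5)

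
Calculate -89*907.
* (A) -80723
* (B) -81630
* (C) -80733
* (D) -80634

-89 * 907 = -80723
A) -80723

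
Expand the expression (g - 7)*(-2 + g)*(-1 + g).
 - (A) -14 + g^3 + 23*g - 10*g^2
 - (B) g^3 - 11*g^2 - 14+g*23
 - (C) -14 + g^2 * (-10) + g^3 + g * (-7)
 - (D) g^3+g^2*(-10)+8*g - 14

Expanding (g - 7)*(-2 + g)*(-1 + g):
= -14 + g^3 + 23*g - 10*g^2
A) -14 + g^3 + 23*g - 10*g^2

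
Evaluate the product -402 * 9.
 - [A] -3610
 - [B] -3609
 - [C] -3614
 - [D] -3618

-402 * 9 = -3618
D) -3618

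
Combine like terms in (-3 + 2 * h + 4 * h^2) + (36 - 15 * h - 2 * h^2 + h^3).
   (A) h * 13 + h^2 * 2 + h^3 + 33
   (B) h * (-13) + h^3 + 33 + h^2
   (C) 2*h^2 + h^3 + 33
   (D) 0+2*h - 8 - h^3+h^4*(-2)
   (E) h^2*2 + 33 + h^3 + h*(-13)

Adding the polynomials and combining like terms:
(-3 + 2*h + 4*h^2) + (36 - 15*h - 2*h^2 + h^3)
= h^2*2 + 33 + h^3 + h*(-13)
E) h^2*2 + 33 + h^3 + h*(-13)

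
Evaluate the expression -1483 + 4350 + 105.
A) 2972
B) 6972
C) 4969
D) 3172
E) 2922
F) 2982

First: -1483 + 4350 = 2867
Then: 2867 + 105 = 2972
A) 2972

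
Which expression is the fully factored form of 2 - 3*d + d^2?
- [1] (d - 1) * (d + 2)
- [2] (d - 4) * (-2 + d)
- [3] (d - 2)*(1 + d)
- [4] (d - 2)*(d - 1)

We need to factor 2 - 3*d + d^2.
The factored form is (d - 2)*(d - 1).
4) (d - 2)*(d - 1)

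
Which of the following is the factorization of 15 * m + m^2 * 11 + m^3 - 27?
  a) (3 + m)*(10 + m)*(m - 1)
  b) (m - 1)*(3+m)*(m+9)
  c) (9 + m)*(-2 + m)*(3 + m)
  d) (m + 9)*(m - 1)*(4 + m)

We need to factor 15 * m + m^2 * 11 + m^3 - 27.
The factored form is (m - 1)*(3+m)*(m+9).
b) (m - 1)*(3+m)*(m+9)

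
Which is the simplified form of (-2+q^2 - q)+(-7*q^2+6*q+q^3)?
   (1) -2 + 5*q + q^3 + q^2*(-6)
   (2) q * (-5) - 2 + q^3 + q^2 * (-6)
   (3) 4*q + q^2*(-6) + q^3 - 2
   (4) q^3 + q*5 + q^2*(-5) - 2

Adding the polynomials and combining like terms:
(-2 + q^2 - q) + (-7*q^2 + 6*q + q^3)
= -2 + 5*q + q^3 + q^2*(-6)
1) -2 + 5*q + q^3 + q^2*(-6)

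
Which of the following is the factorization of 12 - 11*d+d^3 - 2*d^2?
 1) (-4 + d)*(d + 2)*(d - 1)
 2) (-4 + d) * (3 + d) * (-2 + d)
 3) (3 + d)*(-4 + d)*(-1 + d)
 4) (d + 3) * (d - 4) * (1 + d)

We need to factor 12 - 11*d+d^3 - 2*d^2.
The factored form is (3 + d)*(-4 + d)*(-1 + d).
3) (3 + d)*(-4 + d)*(-1 + d)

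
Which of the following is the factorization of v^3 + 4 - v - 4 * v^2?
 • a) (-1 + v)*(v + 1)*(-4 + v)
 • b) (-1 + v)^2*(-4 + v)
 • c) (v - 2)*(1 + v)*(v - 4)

We need to factor v^3 + 4 - v - 4 * v^2.
The factored form is (-1 + v)*(v + 1)*(-4 + v).
a) (-1 + v)*(v + 1)*(-4 + v)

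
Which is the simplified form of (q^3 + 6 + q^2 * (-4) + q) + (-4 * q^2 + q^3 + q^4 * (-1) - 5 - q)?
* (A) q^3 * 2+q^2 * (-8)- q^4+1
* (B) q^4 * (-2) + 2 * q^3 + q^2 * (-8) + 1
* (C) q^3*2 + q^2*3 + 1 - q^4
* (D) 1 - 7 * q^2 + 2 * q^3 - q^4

Adding the polynomials and combining like terms:
(q^3 + 6 + q^2*(-4) + q) + (-4*q^2 + q^3 + q^4*(-1) - 5 - q)
= q^3 * 2+q^2 * (-8)- q^4+1
A) q^3 * 2+q^2 * (-8)- q^4+1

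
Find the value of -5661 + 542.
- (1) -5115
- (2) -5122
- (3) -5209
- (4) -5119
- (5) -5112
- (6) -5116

-5661 + 542 = -5119
4) -5119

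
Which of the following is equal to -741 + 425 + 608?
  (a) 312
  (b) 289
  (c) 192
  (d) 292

First: -741 + 425 = -316
Then: -316 + 608 = 292
d) 292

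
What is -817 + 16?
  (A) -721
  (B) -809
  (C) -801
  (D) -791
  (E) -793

-817 + 16 = -801
C) -801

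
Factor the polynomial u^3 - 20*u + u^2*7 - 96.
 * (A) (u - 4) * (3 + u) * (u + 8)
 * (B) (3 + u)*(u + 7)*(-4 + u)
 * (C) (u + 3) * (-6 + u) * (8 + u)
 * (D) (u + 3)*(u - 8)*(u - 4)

We need to factor u^3 - 20*u + u^2*7 - 96.
The factored form is (u - 4) * (3 + u) * (u + 8).
A) (u - 4) * (3 + u) * (u + 8)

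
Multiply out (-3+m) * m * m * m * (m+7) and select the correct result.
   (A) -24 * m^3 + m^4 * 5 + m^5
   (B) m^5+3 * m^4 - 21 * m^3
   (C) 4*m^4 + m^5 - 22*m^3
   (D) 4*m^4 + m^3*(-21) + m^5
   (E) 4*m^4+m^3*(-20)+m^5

Expanding (-3+m) * m * m * m * (m+7):
= 4*m^4 + m^3*(-21) + m^5
D) 4*m^4 + m^3*(-21) + m^5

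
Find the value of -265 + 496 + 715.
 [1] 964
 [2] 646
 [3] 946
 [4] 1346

First: -265 + 496 = 231
Then: 231 + 715 = 946
3) 946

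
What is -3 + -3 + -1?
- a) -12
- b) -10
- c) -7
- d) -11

First: -3 + -3 = -6
Then: -6 + -1 = -7
c) -7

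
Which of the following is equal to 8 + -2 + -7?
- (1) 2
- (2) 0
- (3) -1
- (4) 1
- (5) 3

First: 8 + -2 = 6
Then: 6 + -7 = -1
3) -1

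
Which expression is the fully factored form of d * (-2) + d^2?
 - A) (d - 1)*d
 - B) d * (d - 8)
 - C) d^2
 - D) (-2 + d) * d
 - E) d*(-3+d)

We need to factor d * (-2) + d^2.
The factored form is (-2 + d) * d.
D) (-2 + d) * d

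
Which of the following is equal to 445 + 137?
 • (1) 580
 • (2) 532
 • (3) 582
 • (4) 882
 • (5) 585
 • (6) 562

445 + 137 = 582
3) 582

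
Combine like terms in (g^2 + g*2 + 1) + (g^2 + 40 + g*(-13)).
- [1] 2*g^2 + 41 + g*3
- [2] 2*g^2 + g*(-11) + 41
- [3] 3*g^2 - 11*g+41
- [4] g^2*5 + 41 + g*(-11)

Adding the polynomials and combining like terms:
(g^2 + g*2 + 1) + (g^2 + 40 + g*(-13))
= 2*g^2 + g*(-11) + 41
2) 2*g^2 + g*(-11) + 41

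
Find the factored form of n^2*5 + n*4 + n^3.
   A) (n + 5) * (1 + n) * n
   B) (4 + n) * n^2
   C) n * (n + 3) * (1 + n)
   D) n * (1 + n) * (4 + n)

We need to factor n^2*5 + n*4 + n^3.
The factored form is n * (1 + n) * (4 + n).
D) n * (1 + n) * (4 + n)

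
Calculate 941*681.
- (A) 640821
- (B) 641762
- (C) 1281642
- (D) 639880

941 * 681 = 640821
A) 640821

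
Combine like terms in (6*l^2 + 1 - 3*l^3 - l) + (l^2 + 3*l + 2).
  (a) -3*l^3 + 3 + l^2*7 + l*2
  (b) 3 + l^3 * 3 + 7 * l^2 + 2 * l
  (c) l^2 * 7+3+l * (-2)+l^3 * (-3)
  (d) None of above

Adding the polynomials and combining like terms:
(6*l^2 + 1 - 3*l^3 - l) + (l^2 + 3*l + 2)
= -3*l^3 + 3 + l^2*7 + l*2
a) -3*l^3 + 3 + l^2*7 + l*2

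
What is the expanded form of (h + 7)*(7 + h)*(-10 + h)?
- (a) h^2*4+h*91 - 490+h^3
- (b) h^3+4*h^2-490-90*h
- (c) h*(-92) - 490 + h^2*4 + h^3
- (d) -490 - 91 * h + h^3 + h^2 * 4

Expanding (h + 7)*(7 + h)*(-10 + h):
= -490 - 91 * h + h^3 + h^2 * 4
d) -490 - 91 * h + h^3 + h^2 * 4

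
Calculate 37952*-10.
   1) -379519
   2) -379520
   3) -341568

37952 * -10 = -379520
2) -379520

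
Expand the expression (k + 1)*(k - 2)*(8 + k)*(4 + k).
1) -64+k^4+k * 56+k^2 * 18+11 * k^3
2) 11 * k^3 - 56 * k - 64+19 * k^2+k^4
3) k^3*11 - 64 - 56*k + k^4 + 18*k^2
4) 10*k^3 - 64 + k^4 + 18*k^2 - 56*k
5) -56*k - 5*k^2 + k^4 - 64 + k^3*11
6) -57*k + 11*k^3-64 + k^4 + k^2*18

Expanding (k + 1)*(k - 2)*(8 + k)*(4 + k):
= k^3*11 - 64 - 56*k + k^4 + 18*k^2
3) k^3*11 - 64 - 56*k + k^4 + 18*k^2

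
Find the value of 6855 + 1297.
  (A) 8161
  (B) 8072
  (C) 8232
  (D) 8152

6855 + 1297 = 8152
D) 8152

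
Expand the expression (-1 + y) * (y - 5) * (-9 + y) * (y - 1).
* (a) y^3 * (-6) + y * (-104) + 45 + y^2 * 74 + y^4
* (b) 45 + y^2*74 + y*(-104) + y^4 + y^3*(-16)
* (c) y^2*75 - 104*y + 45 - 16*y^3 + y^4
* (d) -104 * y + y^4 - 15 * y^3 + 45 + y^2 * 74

Expanding (-1 + y) * (y - 5) * (-9 + y) * (y - 1):
= 45 + y^2*74 + y*(-104) + y^4 + y^3*(-16)
b) 45 + y^2*74 + y*(-104) + y^4 + y^3*(-16)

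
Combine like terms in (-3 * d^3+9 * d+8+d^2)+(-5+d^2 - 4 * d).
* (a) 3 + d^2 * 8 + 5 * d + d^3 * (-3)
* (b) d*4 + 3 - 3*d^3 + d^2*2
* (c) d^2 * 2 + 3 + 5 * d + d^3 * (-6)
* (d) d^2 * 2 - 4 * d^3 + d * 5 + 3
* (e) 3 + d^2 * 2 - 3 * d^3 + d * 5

Adding the polynomials and combining like terms:
(-3*d^3 + 9*d + 8 + d^2) + (-5 + d^2 - 4*d)
= 3 + d^2 * 2 - 3 * d^3 + d * 5
e) 3 + d^2 * 2 - 3 * d^3 + d * 5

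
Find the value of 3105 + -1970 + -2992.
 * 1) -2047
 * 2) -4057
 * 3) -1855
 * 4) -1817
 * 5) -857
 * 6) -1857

First: 3105 + -1970 = 1135
Then: 1135 + -2992 = -1857
6) -1857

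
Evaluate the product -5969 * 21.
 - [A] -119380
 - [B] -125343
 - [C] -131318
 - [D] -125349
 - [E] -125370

-5969 * 21 = -125349
D) -125349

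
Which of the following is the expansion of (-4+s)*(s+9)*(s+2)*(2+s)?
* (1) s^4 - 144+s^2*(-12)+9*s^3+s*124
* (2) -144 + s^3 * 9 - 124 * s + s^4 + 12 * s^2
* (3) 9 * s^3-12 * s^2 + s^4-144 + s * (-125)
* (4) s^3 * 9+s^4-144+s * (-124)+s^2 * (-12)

Expanding (-4+s)*(s+9)*(s+2)*(2+s):
= s^3 * 9+s^4-144+s * (-124)+s^2 * (-12)
4) s^3 * 9+s^4-144+s * (-124)+s^2 * (-12)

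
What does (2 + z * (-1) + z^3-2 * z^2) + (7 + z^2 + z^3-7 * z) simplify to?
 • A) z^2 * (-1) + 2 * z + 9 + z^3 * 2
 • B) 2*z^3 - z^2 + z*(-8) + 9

Adding the polynomials and combining like terms:
(2 + z*(-1) + z^3 - 2*z^2) + (7 + z^2 + z^3 - 7*z)
= 2*z^3 - z^2 + z*(-8) + 9
B) 2*z^3 - z^2 + z*(-8) + 9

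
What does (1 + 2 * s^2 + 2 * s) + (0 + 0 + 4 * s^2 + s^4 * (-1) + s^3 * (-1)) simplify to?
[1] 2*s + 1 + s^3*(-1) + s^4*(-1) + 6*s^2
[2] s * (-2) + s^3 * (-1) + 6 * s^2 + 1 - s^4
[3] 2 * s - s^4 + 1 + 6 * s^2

Adding the polynomials and combining like terms:
(1 + 2*s^2 + 2*s) + (0 + 0 + 4*s^2 + s^4*(-1) + s^3*(-1))
= 2*s + 1 + s^3*(-1) + s^4*(-1) + 6*s^2
1) 2*s + 1 + s^3*(-1) + s^4*(-1) + 6*s^2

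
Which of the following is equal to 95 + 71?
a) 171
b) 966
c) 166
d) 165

95 + 71 = 166
c) 166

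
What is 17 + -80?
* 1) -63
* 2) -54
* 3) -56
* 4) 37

17 + -80 = -63
1) -63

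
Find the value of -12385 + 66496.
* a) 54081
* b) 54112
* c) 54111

-12385 + 66496 = 54111
c) 54111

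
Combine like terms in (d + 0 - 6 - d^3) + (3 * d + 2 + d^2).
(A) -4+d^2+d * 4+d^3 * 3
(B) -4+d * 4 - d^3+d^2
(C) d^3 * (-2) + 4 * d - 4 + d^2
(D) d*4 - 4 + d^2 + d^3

Adding the polynomials and combining like terms:
(d + 0 - 6 - d^3) + (3*d + 2 + d^2)
= -4+d * 4 - d^3+d^2
B) -4+d * 4 - d^3+d^2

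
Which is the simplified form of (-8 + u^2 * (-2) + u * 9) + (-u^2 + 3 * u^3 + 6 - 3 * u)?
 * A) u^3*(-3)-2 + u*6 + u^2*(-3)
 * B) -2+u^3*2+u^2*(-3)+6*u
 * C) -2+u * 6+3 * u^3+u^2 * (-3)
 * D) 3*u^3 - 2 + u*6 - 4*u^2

Adding the polynomials and combining like terms:
(-8 + u^2*(-2) + u*9) + (-u^2 + 3*u^3 + 6 - 3*u)
= -2+u * 6+3 * u^3+u^2 * (-3)
C) -2+u * 6+3 * u^3+u^2 * (-3)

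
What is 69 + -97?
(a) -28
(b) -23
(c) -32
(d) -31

69 + -97 = -28
a) -28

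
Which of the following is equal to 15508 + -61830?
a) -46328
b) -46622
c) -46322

15508 + -61830 = -46322
c) -46322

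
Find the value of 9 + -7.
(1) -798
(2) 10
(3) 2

9 + -7 = 2
3) 2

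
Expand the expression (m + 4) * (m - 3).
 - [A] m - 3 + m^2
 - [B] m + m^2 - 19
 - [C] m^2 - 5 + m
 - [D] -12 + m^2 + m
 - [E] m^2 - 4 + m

Expanding (m + 4) * (m - 3):
= -12 + m^2 + m
D) -12 + m^2 + m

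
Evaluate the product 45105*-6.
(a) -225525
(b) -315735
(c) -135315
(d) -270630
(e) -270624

45105 * -6 = -270630
d) -270630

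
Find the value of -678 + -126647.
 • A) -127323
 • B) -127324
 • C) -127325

-678 + -126647 = -127325
C) -127325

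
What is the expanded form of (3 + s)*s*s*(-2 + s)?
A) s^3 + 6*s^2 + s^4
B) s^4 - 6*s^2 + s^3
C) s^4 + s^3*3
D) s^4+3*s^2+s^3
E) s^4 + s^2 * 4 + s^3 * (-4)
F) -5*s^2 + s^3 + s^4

Expanding (3 + s)*s*s*(-2 + s):
= s^4 - 6*s^2 + s^3
B) s^4 - 6*s^2 + s^3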